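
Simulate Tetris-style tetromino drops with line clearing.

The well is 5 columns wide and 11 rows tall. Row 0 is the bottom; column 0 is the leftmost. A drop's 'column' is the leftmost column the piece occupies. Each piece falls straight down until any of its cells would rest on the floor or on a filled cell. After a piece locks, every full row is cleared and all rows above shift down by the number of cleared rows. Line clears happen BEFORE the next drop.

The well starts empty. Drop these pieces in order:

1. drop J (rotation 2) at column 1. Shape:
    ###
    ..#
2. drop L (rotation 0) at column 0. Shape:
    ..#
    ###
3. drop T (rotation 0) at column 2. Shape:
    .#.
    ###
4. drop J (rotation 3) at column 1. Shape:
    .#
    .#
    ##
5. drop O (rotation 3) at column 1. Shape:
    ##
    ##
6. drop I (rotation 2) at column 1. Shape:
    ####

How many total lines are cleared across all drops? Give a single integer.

Drop 1: J rot2 at col 1 lands with bottom-row=0; cleared 0 line(s) (total 0); column heights now [0 2 2 2 0], max=2
Drop 2: L rot0 at col 0 lands with bottom-row=2; cleared 0 line(s) (total 0); column heights now [3 3 4 2 0], max=4
Drop 3: T rot0 at col 2 lands with bottom-row=4; cleared 0 line(s) (total 0); column heights now [3 3 5 6 5], max=6
Drop 4: J rot3 at col 1 lands with bottom-row=5; cleared 0 line(s) (total 0); column heights now [3 6 8 6 5], max=8
Drop 5: O rot3 at col 1 lands with bottom-row=8; cleared 0 line(s) (total 0); column heights now [3 10 10 6 5], max=10
Drop 6: I rot2 at col 1 lands with bottom-row=10; cleared 0 line(s) (total 0); column heights now [3 11 11 11 11], max=11

Answer: 0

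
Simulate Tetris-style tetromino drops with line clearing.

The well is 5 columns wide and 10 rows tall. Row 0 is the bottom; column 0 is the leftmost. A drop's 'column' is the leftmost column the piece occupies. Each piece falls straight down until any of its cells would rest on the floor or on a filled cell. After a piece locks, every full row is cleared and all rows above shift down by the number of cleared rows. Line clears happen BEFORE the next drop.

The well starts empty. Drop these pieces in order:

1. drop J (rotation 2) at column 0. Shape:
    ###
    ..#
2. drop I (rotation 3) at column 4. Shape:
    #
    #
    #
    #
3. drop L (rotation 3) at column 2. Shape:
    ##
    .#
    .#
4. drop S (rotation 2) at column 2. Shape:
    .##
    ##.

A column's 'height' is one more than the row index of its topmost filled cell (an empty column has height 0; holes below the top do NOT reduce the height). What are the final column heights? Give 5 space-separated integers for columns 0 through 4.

Answer: 0 0 3 4 4

Derivation:
Drop 1: J rot2 at col 0 lands with bottom-row=0; cleared 0 line(s) (total 0); column heights now [2 2 2 0 0], max=2
Drop 2: I rot3 at col 4 lands with bottom-row=0; cleared 0 line(s) (total 0); column heights now [2 2 2 0 4], max=4
Drop 3: L rot3 at col 2 lands with bottom-row=0; cleared 1 line(s) (total 1); column heights now [0 0 2 2 3], max=3
Drop 4: S rot2 at col 2 lands with bottom-row=2; cleared 0 line(s) (total 1); column heights now [0 0 3 4 4], max=4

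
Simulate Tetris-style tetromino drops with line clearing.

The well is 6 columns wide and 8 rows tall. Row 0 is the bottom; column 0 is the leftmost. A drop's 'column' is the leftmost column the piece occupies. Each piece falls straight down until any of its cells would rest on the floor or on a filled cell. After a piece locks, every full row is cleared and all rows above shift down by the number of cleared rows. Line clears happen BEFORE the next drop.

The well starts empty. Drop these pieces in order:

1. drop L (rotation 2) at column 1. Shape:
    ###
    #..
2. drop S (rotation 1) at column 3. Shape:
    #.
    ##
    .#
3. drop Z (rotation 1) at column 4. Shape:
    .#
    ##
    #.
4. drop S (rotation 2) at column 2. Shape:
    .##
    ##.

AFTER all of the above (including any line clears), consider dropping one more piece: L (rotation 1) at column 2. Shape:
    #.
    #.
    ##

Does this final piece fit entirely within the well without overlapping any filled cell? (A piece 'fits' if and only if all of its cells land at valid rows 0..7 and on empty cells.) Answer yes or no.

Answer: no

Derivation:
Drop 1: L rot2 at col 1 lands with bottom-row=0; cleared 0 line(s) (total 0); column heights now [0 2 2 2 0 0], max=2
Drop 2: S rot1 at col 3 lands with bottom-row=1; cleared 0 line(s) (total 0); column heights now [0 2 2 4 3 0], max=4
Drop 3: Z rot1 at col 4 lands with bottom-row=3; cleared 0 line(s) (total 0); column heights now [0 2 2 4 5 6], max=6
Drop 4: S rot2 at col 2 lands with bottom-row=4; cleared 0 line(s) (total 0); column heights now [0 2 5 6 6 6], max=6
Test piece L rot1 at col 2 (width 2): heights before test = [0 2 5 6 6 6]; fits = False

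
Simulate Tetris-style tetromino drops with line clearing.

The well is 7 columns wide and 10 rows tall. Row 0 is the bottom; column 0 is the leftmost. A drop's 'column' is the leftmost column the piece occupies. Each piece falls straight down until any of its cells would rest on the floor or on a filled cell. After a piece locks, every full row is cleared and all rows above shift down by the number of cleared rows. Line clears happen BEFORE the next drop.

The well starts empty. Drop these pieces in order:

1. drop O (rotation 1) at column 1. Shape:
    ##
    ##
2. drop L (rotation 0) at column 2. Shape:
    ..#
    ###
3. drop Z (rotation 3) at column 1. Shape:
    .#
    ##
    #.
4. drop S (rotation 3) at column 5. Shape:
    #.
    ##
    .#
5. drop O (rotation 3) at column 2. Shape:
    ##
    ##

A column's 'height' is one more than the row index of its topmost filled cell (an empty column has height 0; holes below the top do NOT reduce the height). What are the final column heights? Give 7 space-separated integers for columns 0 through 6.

Answer: 0 4 7 7 4 3 2

Derivation:
Drop 1: O rot1 at col 1 lands with bottom-row=0; cleared 0 line(s) (total 0); column heights now [0 2 2 0 0 0 0], max=2
Drop 2: L rot0 at col 2 lands with bottom-row=2; cleared 0 line(s) (total 0); column heights now [0 2 3 3 4 0 0], max=4
Drop 3: Z rot3 at col 1 lands with bottom-row=2; cleared 0 line(s) (total 0); column heights now [0 4 5 3 4 0 0], max=5
Drop 4: S rot3 at col 5 lands with bottom-row=0; cleared 0 line(s) (total 0); column heights now [0 4 5 3 4 3 2], max=5
Drop 5: O rot3 at col 2 lands with bottom-row=5; cleared 0 line(s) (total 0); column heights now [0 4 7 7 4 3 2], max=7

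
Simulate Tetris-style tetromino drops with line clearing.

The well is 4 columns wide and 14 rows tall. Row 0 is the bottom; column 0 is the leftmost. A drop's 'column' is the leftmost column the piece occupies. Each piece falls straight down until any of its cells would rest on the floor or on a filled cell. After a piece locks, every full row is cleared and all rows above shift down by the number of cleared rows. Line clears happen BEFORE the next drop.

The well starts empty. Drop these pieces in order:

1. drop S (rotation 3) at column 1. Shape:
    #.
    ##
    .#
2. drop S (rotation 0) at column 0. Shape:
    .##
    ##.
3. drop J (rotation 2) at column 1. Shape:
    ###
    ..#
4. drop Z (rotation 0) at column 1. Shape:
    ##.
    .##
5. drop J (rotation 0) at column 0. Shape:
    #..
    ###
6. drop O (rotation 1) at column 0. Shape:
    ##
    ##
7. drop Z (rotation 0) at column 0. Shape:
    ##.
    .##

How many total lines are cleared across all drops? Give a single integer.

Answer: 0

Derivation:
Drop 1: S rot3 at col 1 lands with bottom-row=0; cleared 0 line(s) (total 0); column heights now [0 3 2 0], max=3
Drop 2: S rot0 at col 0 lands with bottom-row=3; cleared 0 line(s) (total 0); column heights now [4 5 5 0], max=5
Drop 3: J rot2 at col 1 lands with bottom-row=4; cleared 0 line(s) (total 0); column heights now [4 6 6 6], max=6
Drop 4: Z rot0 at col 1 lands with bottom-row=6; cleared 0 line(s) (total 0); column heights now [4 8 8 7], max=8
Drop 5: J rot0 at col 0 lands with bottom-row=8; cleared 0 line(s) (total 0); column heights now [10 9 9 7], max=10
Drop 6: O rot1 at col 0 lands with bottom-row=10; cleared 0 line(s) (total 0); column heights now [12 12 9 7], max=12
Drop 7: Z rot0 at col 0 lands with bottom-row=12; cleared 0 line(s) (total 0); column heights now [14 14 13 7], max=14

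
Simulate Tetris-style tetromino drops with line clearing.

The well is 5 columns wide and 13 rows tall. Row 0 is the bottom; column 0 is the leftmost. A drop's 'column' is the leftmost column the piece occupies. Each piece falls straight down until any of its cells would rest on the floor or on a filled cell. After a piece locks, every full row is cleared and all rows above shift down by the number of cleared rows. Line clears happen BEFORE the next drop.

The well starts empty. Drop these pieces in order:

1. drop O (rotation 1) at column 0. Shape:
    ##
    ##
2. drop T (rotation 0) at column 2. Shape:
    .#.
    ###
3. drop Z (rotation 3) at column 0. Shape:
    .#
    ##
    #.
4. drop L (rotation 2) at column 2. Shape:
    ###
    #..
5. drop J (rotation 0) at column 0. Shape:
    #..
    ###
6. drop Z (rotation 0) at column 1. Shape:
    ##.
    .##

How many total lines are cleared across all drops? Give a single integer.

Drop 1: O rot1 at col 0 lands with bottom-row=0; cleared 0 line(s) (total 0); column heights now [2 2 0 0 0], max=2
Drop 2: T rot0 at col 2 lands with bottom-row=0; cleared 1 line(s) (total 1); column heights now [1 1 0 1 0], max=1
Drop 3: Z rot3 at col 0 lands with bottom-row=1; cleared 0 line(s) (total 1); column heights now [3 4 0 1 0], max=4
Drop 4: L rot2 at col 2 lands with bottom-row=0; cleared 0 line(s) (total 1); column heights now [3 4 2 2 2], max=4
Drop 5: J rot0 at col 0 lands with bottom-row=4; cleared 0 line(s) (total 1); column heights now [6 5 5 2 2], max=6
Drop 6: Z rot0 at col 1 lands with bottom-row=5; cleared 0 line(s) (total 1); column heights now [6 7 7 6 2], max=7

Answer: 1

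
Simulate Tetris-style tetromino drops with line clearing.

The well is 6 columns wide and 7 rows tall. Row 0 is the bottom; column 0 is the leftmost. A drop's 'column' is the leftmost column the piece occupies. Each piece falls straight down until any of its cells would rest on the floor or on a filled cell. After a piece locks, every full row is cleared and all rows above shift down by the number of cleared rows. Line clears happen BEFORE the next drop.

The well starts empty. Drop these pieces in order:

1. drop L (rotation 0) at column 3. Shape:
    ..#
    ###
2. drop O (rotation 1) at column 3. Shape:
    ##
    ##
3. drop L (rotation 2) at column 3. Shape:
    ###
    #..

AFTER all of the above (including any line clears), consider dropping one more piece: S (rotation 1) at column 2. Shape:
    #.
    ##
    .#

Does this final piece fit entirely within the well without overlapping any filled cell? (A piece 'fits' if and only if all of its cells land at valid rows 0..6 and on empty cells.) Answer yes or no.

Drop 1: L rot0 at col 3 lands with bottom-row=0; cleared 0 line(s) (total 0); column heights now [0 0 0 1 1 2], max=2
Drop 2: O rot1 at col 3 lands with bottom-row=1; cleared 0 line(s) (total 0); column heights now [0 0 0 3 3 2], max=3
Drop 3: L rot2 at col 3 lands with bottom-row=3; cleared 0 line(s) (total 0); column heights now [0 0 0 5 5 5], max=5
Test piece S rot1 at col 2 (width 2): heights before test = [0 0 0 5 5 5]; fits = False

Answer: no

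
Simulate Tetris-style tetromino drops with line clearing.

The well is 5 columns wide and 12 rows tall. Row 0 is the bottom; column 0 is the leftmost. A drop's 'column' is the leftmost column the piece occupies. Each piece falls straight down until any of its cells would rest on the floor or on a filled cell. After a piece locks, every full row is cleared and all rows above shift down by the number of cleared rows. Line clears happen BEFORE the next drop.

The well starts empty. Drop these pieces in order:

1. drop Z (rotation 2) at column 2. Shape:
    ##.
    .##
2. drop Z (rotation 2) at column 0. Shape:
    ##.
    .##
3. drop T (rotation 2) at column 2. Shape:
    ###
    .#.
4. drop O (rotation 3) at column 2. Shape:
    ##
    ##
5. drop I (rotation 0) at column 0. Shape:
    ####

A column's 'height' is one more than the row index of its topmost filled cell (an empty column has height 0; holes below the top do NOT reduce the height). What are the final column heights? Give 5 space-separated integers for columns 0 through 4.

Answer: 6 6 6 6 1

Derivation:
Drop 1: Z rot2 at col 2 lands with bottom-row=0; cleared 0 line(s) (total 0); column heights now [0 0 2 2 1], max=2
Drop 2: Z rot2 at col 0 lands with bottom-row=2; cleared 0 line(s) (total 0); column heights now [4 4 3 2 1], max=4
Drop 3: T rot2 at col 2 lands with bottom-row=2; cleared 1 line(s) (total 1); column heights now [0 3 3 3 1], max=3
Drop 4: O rot3 at col 2 lands with bottom-row=3; cleared 0 line(s) (total 1); column heights now [0 3 5 5 1], max=5
Drop 5: I rot0 at col 0 lands with bottom-row=5; cleared 0 line(s) (total 1); column heights now [6 6 6 6 1], max=6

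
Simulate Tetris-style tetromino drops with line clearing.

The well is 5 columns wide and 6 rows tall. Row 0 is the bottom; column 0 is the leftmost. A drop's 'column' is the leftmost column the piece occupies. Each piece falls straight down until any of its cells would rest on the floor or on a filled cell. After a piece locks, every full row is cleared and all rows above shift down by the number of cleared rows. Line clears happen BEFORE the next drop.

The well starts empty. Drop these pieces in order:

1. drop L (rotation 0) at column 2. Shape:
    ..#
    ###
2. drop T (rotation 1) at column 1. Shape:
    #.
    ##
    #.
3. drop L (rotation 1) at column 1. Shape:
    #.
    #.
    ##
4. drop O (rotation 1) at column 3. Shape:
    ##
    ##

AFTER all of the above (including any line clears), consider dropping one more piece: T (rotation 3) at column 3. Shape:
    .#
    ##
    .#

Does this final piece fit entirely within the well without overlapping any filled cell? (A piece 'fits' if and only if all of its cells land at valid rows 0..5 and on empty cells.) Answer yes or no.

Answer: no

Derivation:
Drop 1: L rot0 at col 2 lands with bottom-row=0; cleared 0 line(s) (total 0); column heights now [0 0 1 1 2], max=2
Drop 2: T rot1 at col 1 lands with bottom-row=0; cleared 0 line(s) (total 0); column heights now [0 3 2 1 2], max=3
Drop 3: L rot1 at col 1 lands with bottom-row=3; cleared 0 line(s) (total 0); column heights now [0 6 4 1 2], max=6
Drop 4: O rot1 at col 3 lands with bottom-row=2; cleared 0 line(s) (total 0); column heights now [0 6 4 4 4], max=6
Test piece T rot3 at col 3 (width 2): heights before test = [0 6 4 4 4]; fits = False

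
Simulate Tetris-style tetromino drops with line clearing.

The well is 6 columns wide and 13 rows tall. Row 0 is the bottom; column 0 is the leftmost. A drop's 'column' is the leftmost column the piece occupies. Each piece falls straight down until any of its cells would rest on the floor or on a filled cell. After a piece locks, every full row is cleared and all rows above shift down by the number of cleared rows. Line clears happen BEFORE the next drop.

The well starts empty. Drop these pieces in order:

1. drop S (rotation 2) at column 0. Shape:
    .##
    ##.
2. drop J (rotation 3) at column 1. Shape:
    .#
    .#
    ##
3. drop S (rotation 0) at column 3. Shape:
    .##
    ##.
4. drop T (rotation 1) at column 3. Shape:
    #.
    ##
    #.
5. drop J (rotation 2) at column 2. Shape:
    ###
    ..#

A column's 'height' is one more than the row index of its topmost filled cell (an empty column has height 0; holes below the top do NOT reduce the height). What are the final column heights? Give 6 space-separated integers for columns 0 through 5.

Answer: 1 3 6 6 6 2

Derivation:
Drop 1: S rot2 at col 0 lands with bottom-row=0; cleared 0 line(s) (total 0); column heights now [1 2 2 0 0 0], max=2
Drop 2: J rot3 at col 1 lands with bottom-row=2; cleared 0 line(s) (total 0); column heights now [1 3 5 0 0 0], max=5
Drop 3: S rot0 at col 3 lands with bottom-row=0; cleared 0 line(s) (total 0); column heights now [1 3 5 1 2 2], max=5
Drop 4: T rot1 at col 3 lands with bottom-row=1; cleared 0 line(s) (total 0); column heights now [1 3 5 4 3 2], max=5
Drop 5: J rot2 at col 2 lands with bottom-row=4; cleared 0 line(s) (total 0); column heights now [1 3 6 6 6 2], max=6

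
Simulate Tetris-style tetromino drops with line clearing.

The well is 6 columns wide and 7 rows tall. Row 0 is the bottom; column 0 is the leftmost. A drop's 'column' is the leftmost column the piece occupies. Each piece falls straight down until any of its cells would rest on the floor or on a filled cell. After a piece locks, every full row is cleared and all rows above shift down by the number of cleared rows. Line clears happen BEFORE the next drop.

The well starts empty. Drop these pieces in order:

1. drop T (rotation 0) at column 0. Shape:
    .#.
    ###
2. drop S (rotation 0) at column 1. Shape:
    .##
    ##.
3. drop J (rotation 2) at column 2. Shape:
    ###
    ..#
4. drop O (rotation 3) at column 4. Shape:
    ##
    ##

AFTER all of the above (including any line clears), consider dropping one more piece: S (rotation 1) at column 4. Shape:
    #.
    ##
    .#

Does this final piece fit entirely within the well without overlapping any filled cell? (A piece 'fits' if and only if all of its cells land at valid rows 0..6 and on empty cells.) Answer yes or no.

Answer: no

Derivation:
Drop 1: T rot0 at col 0 lands with bottom-row=0; cleared 0 line(s) (total 0); column heights now [1 2 1 0 0 0], max=2
Drop 2: S rot0 at col 1 lands with bottom-row=2; cleared 0 line(s) (total 0); column heights now [1 3 4 4 0 0], max=4
Drop 3: J rot2 at col 2 lands with bottom-row=3; cleared 0 line(s) (total 0); column heights now [1 3 5 5 5 0], max=5
Drop 4: O rot3 at col 4 lands with bottom-row=5; cleared 0 line(s) (total 0); column heights now [1 3 5 5 7 7], max=7
Test piece S rot1 at col 4 (width 2): heights before test = [1 3 5 5 7 7]; fits = False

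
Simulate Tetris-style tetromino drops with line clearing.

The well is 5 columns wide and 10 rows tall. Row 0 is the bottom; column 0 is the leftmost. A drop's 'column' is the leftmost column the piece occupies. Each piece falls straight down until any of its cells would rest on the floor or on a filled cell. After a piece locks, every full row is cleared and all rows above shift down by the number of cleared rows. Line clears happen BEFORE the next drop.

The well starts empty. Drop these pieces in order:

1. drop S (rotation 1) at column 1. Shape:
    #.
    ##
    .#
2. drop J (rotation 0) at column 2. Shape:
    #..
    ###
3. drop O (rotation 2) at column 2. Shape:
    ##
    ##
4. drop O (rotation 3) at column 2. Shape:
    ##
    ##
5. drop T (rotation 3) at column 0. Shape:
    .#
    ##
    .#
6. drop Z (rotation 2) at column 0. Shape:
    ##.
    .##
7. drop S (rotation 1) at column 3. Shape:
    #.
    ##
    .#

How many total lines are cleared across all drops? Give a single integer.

Drop 1: S rot1 at col 1 lands with bottom-row=0; cleared 0 line(s) (total 0); column heights now [0 3 2 0 0], max=3
Drop 2: J rot0 at col 2 lands with bottom-row=2; cleared 0 line(s) (total 0); column heights now [0 3 4 3 3], max=4
Drop 3: O rot2 at col 2 lands with bottom-row=4; cleared 0 line(s) (total 0); column heights now [0 3 6 6 3], max=6
Drop 4: O rot3 at col 2 lands with bottom-row=6; cleared 0 line(s) (total 0); column heights now [0 3 8 8 3], max=8
Drop 5: T rot3 at col 0 lands with bottom-row=3; cleared 0 line(s) (total 0); column heights now [5 6 8 8 3], max=8
Drop 6: Z rot2 at col 0 lands with bottom-row=8; cleared 0 line(s) (total 0); column heights now [10 10 9 8 3], max=10
Drop 7: S rot1 at col 3 lands with bottom-row=7; cleared 0 line(s) (total 0); column heights now [10 10 9 10 9], max=10

Answer: 0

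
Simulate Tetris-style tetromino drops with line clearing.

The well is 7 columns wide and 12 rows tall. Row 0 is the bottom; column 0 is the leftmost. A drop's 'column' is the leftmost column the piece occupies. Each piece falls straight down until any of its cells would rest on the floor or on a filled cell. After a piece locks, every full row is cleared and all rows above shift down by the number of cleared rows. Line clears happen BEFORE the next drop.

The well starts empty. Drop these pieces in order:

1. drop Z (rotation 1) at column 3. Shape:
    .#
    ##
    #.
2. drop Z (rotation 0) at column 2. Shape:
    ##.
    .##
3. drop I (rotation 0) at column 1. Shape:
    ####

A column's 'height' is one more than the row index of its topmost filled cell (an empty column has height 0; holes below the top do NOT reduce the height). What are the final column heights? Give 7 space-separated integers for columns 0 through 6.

Drop 1: Z rot1 at col 3 lands with bottom-row=0; cleared 0 line(s) (total 0); column heights now [0 0 0 2 3 0 0], max=3
Drop 2: Z rot0 at col 2 lands with bottom-row=3; cleared 0 line(s) (total 0); column heights now [0 0 5 5 4 0 0], max=5
Drop 3: I rot0 at col 1 lands with bottom-row=5; cleared 0 line(s) (total 0); column heights now [0 6 6 6 6 0 0], max=6

Answer: 0 6 6 6 6 0 0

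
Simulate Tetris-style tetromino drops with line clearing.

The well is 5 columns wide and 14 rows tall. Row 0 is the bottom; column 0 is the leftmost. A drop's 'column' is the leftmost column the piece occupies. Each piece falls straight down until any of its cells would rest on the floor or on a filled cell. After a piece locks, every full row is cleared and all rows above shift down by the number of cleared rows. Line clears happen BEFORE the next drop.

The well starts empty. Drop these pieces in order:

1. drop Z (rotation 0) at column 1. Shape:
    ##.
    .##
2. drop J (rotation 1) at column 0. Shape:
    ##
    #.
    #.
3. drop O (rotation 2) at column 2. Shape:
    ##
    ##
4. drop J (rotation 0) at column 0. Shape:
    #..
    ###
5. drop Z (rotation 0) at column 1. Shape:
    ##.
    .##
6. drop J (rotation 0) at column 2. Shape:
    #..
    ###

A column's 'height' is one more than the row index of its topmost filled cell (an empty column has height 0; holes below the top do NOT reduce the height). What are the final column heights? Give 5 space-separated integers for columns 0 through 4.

Answer: 6 7 9 8 8

Derivation:
Drop 1: Z rot0 at col 1 lands with bottom-row=0; cleared 0 line(s) (total 0); column heights now [0 2 2 1 0], max=2
Drop 2: J rot1 at col 0 lands with bottom-row=0; cleared 0 line(s) (total 0); column heights now [3 3 2 1 0], max=3
Drop 3: O rot2 at col 2 lands with bottom-row=2; cleared 0 line(s) (total 0); column heights now [3 3 4 4 0], max=4
Drop 4: J rot0 at col 0 lands with bottom-row=4; cleared 0 line(s) (total 0); column heights now [6 5 5 4 0], max=6
Drop 5: Z rot0 at col 1 lands with bottom-row=5; cleared 0 line(s) (total 0); column heights now [6 7 7 6 0], max=7
Drop 6: J rot0 at col 2 lands with bottom-row=7; cleared 0 line(s) (total 0); column heights now [6 7 9 8 8], max=9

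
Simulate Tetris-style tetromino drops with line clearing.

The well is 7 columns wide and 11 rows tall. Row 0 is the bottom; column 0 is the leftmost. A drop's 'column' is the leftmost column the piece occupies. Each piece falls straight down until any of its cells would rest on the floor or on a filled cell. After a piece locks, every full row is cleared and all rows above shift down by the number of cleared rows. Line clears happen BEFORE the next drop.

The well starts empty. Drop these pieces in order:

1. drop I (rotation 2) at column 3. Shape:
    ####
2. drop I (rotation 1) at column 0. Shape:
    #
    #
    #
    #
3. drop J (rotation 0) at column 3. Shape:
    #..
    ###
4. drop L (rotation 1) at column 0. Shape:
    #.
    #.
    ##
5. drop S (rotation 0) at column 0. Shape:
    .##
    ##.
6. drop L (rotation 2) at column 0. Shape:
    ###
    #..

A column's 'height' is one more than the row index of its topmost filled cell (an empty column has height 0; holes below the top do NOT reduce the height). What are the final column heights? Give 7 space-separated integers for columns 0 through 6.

Answer: 10 10 10 3 2 2 1

Derivation:
Drop 1: I rot2 at col 3 lands with bottom-row=0; cleared 0 line(s) (total 0); column heights now [0 0 0 1 1 1 1], max=1
Drop 2: I rot1 at col 0 lands with bottom-row=0; cleared 0 line(s) (total 0); column heights now [4 0 0 1 1 1 1], max=4
Drop 3: J rot0 at col 3 lands with bottom-row=1; cleared 0 line(s) (total 0); column heights now [4 0 0 3 2 2 1], max=4
Drop 4: L rot1 at col 0 lands with bottom-row=4; cleared 0 line(s) (total 0); column heights now [7 5 0 3 2 2 1], max=7
Drop 5: S rot0 at col 0 lands with bottom-row=7; cleared 0 line(s) (total 0); column heights now [8 9 9 3 2 2 1], max=9
Drop 6: L rot2 at col 0 lands with bottom-row=8; cleared 0 line(s) (total 0); column heights now [10 10 10 3 2 2 1], max=10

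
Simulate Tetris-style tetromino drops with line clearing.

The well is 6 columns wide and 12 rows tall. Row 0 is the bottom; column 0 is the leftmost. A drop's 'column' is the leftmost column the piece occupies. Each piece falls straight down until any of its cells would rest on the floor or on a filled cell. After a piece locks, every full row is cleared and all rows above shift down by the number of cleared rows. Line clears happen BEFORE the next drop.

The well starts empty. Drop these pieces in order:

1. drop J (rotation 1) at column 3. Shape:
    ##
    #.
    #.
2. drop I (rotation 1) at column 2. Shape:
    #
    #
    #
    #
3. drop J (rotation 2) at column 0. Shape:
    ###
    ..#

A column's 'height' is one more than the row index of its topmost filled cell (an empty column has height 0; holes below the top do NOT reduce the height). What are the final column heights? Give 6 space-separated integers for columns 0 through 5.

Drop 1: J rot1 at col 3 lands with bottom-row=0; cleared 0 line(s) (total 0); column heights now [0 0 0 3 3 0], max=3
Drop 2: I rot1 at col 2 lands with bottom-row=0; cleared 0 line(s) (total 0); column heights now [0 0 4 3 3 0], max=4
Drop 3: J rot2 at col 0 lands with bottom-row=4; cleared 0 line(s) (total 0); column heights now [6 6 6 3 3 0], max=6

Answer: 6 6 6 3 3 0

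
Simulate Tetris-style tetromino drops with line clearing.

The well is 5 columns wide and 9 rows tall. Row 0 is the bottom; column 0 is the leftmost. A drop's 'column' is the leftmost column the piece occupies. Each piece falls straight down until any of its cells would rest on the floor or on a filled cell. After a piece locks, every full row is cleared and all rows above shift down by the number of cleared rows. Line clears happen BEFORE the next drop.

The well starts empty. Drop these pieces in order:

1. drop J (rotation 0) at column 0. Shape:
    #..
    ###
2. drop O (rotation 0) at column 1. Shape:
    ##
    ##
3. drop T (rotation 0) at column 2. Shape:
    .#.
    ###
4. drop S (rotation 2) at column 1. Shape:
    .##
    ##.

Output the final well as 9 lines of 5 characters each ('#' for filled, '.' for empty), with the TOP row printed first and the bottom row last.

Answer: .....
.....
.....
..##.
.###.
..###
.##..
###..
###..

Derivation:
Drop 1: J rot0 at col 0 lands with bottom-row=0; cleared 0 line(s) (total 0); column heights now [2 1 1 0 0], max=2
Drop 2: O rot0 at col 1 lands with bottom-row=1; cleared 0 line(s) (total 0); column heights now [2 3 3 0 0], max=3
Drop 3: T rot0 at col 2 lands with bottom-row=3; cleared 0 line(s) (total 0); column heights now [2 3 4 5 4], max=5
Drop 4: S rot2 at col 1 lands with bottom-row=4; cleared 0 line(s) (total 0); column heights now [2 5 6 6 4], max=6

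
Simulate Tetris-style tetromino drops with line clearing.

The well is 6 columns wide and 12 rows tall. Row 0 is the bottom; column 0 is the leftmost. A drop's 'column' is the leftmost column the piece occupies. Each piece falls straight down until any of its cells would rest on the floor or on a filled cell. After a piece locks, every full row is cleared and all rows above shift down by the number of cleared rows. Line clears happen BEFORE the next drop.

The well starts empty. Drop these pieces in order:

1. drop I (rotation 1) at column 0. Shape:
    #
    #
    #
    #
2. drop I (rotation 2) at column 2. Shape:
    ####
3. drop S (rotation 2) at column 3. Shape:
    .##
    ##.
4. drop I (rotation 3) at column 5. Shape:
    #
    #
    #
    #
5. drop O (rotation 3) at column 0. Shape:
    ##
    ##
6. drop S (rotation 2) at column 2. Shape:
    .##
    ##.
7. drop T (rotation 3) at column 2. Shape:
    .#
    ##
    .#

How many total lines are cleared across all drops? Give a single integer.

Answer: 0

Derivation:
Drop 1: I rot1 at col 0 lands with bottom-row=0; cleared 0 line(s) (total 0); column heights now [4 0 0 0 0 0], max=4
Drop 2: I rot2 at col 2 lands with bottom-row=0; cleared 0 line(s) (total 0); column heights now [4 0 1 1 1 1], max=4
Drop 3: S rot2 at col 3 lands with bottom-row=1; cleared 0 line(s) (total 0); column heights now [4 0 1 2 3 3], max=4
Drop 4: I rot3 at col 5 lands with bottom-row=3; cleared 0 line(s) (total 0); column heights now [4 0 1 2 3 7], max=7
Drop 5: O rot3 at col 0 lands with bottom-row=4; cleared 0 line(s) (total 0); column heights now [6 6 1 2 3 7], max=7
Drop 6: S rot2 at col 2 lands with bottom-row=2; cleared 0 line(s) (total 0); column heights now [6 6 3 4 4 7], max=7
Drop 7: T rot3 at col 2 lands with bottom-row=4; cleared 0 line(s) (total 0); column heights now [6 6 6 7 4 7], max=7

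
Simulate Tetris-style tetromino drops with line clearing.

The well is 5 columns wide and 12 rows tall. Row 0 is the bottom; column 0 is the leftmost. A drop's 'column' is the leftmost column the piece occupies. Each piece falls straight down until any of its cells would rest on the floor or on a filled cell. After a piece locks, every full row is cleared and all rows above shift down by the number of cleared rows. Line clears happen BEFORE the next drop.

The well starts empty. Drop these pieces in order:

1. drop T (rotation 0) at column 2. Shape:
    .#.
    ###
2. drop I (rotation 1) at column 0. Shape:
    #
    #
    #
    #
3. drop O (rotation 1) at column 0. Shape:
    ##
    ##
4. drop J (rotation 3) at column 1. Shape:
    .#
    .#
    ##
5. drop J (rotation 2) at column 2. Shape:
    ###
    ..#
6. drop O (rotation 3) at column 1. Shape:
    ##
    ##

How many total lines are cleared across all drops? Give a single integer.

Answer: 0

Derivation:
Drop 1: T rot0 at col 2 lands with bottom-row=0; cleared 0 line(s) (total 0); column heights now [0 0 1 2 1], max=2
Drop 2: I rot1 at col 0 lands with bottom-row=0; cleared 0 line(s) (total 0); column heights now [4 0 1 2 1], max=4
Drop 3: O rot1 at col 0 lands with bottom-row=4; cleared 0 line(s) (total 0); column heights now [6 6 1 2 1], max=6
Drop 4: J rot3 at col 1 lands with bottom-row=6; cleared 0 line(s) (total 0); column heights now [6 7 9 2 1], max=9
Drop 5: J rot2 at col 2 lands with bottom-row=8; cleared 0 line(s) (total 0); column heights now [6 7 10 10 10], max=10
Drop 6: O rot3 at col 1 lands with bottom-row=10; cleared 0 line(s) (total 0); column heights now [6 12 12 10 10], max=12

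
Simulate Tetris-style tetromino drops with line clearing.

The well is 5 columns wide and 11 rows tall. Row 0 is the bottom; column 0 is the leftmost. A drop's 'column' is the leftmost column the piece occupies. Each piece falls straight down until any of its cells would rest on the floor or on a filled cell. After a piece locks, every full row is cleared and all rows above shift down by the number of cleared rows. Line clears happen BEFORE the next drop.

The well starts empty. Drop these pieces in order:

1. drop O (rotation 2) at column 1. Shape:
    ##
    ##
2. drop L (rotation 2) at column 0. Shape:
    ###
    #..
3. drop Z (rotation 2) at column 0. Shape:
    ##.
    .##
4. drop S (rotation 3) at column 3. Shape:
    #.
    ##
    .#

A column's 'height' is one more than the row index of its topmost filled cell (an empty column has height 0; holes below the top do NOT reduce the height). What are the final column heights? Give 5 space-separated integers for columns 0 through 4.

Answer: 4 4 3 2 1

Derivation:
Drop 1: O rot2 at col 1 lands with bottom-row=0; cleared 0 line(s) (total 0); column heights now [0 2 2 0 0], max=2
Drop 2: L rot2 at col 0 lands with bottom-row=1; cleared 0 line(s) (total 0); column heights now [3 3 3 0 0], max=3
Drop 3: Z rot2 at col 0 lands with bottom-row=3; cleared 0 line(s) (total 0); column heights now [5 5 4 0 0], max=5
Drop 4: S rot3 at col 3 lands with bottom-row=0; cleared 1 line(s) (total 1); column heights now [4 4 3 2 1], max=4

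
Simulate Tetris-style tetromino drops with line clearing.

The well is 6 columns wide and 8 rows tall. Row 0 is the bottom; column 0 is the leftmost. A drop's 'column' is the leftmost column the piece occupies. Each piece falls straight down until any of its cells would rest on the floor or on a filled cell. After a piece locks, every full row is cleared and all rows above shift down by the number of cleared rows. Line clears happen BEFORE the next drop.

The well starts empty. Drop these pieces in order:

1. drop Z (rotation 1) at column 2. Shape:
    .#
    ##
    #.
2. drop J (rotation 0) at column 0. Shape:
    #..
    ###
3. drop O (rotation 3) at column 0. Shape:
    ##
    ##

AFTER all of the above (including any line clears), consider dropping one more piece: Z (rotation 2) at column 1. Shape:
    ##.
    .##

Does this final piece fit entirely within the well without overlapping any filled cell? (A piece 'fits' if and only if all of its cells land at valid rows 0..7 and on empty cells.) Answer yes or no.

Answer: yes

Derivation:
Drop 1: Z rot1 at col 2 lands with bottom-row=0; cleared 0 line(s) (total 0); column heights now [0 0 2 3 0 0], max=3
Drop 2: J rot0 at col 0 lands with bottom-row=2; cleared 0 line(s) (total 0); column heights now [4 3 3 3 0 0], max=4
Drop 3: O rot3 at col 0 lands with bottom-row=4; cleared 0 line(s) (total 0); column heights now [6 6 3 3 0 0], max=6
Test piece Z rot2 at col 1 (width 3): heights before test = [6 6 3 3 0 0]; fits = True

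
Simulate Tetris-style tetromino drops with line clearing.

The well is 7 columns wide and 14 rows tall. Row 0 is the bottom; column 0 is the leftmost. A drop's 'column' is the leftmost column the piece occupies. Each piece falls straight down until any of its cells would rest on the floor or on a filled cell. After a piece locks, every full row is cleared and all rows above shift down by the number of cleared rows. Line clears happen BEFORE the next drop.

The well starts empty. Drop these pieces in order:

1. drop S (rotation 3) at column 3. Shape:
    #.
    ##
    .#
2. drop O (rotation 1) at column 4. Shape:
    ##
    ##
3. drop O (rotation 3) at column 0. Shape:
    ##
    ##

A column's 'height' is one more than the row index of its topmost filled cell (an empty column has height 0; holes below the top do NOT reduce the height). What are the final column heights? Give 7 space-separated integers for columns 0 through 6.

Answer: 2 2 0 3 4 4 0

Derivation:
Drop 1: S rot3 at col 3 lands with bottom-row=0; cleared 0 line(s) (total 0); column heights now [0 0 0 3 2 0 0], max=3
Drop 2: O rot1 at col 4 lands with bottom-row=2; cleared 0 line(s) (total 0); column heights now [0 0 0 3 4 4 0], max=4
Drop 3: O rot3 at col 0 lands with bottom-row=0; cleared 0 line(s) (total 0); column heights now [2 2 0 3 4 4 0], max=4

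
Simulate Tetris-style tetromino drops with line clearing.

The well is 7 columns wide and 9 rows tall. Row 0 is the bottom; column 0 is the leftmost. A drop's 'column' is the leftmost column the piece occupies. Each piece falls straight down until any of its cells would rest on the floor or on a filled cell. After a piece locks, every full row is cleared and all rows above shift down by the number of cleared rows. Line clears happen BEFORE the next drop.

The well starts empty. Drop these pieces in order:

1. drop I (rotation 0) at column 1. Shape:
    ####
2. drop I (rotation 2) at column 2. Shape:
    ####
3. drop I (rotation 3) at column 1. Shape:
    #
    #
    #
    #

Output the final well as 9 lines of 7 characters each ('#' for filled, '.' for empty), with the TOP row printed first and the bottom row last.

Drop 1: I rot0 at col 1 lands with bottom-row=0; cleared 0 line(s) (total 0); column heights now [0 1 1 1 1 0 0], max=1
Drop 2: I rot2 at col 2 lands with bottom-row=1; cleared 0 line(s) (total 0); column heights now [0 1 2 2 2 2 0], max=2
Drop 3: I rot3 at col 1 lands with bottom-row=1; cleared 0 line(s) (total 0); column heights now [0 5 2 2 2 2 0], max=5

Answer: .......
.......
.......
.......
.#.....
.#.....
.#.....
.#####.
.####..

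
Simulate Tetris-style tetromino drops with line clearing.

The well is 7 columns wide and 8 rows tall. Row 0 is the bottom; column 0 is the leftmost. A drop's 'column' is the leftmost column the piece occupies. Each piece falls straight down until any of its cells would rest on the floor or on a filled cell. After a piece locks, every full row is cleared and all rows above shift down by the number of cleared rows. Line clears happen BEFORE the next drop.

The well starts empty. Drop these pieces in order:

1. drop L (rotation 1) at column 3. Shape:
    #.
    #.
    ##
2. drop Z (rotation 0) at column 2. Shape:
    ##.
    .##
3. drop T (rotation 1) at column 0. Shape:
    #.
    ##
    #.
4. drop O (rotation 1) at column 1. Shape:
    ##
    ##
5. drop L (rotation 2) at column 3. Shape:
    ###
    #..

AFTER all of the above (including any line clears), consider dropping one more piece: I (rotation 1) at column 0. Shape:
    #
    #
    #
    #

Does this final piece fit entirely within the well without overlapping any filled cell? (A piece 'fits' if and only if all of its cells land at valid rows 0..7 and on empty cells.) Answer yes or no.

Drop 1: L rot1 at col 3 lands with bottom-row=0; cleared 0 line(s) (total 0); column heights now [0 0 0 3 1 0 0], max=3
Drop 2: Z rot0 at col 2 lands with bottom-row=3; cleared 0 line(s) (total 0); column heights now [0 0 5 5 4 0 0], max=5
Drop 3: T rot1 at col 0 lands with bottom-row=0; cleared 0 line(s) (total 0); column heights now [3 2 5 5 4 0 0], max=5
Drop 4: O rot1 at col 1 lands with bottom-row=5; cleared 0 line(s) (total 0); column heights now [3 7 7 5 4 0 0], max=7
Drop 5: L rot2 at col 3 lands with bottom-row=5; cleared 0 line(s) (total 0); column heights now [3 7 7 7 7 7 0], max=7
Test piece I rot1 at col 0 (width 1): heights before test = [3 7 7 7 7 7 0]; fits = True

Answer: yes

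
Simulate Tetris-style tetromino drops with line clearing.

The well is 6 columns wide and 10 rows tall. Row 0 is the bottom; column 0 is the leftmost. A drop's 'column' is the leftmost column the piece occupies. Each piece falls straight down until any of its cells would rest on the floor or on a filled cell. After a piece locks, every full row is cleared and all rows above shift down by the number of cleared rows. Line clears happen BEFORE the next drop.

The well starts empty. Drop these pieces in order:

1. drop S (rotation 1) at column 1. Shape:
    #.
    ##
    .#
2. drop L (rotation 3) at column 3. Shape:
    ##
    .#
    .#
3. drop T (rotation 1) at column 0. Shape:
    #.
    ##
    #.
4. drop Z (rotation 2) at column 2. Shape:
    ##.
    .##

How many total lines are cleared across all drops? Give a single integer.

Drop 1: S rot1 at col 1 lands with bottom-row=0; cleared 0 line(s) (total 0); column heights now [0 3 2 0 0 0], max=3
Drop 2: L rot3 at col 3 lands with bottom-row=0; cleared 0 line(s) (total 0); column heights now [0 3 2 3 3 0], max=3
Drop 3: T rot1 at col 0 lands with bottom-row=2; cleared 0 line(s) (total 0); column heights now [5 4 2 3 3 0], max=5
Drop 4: Z rot2 at col 2 lands with bottom-row=3; cleared 0 line(s) (total 0); column heights now [5 4 5 5 4 0], max=5

Answer: 0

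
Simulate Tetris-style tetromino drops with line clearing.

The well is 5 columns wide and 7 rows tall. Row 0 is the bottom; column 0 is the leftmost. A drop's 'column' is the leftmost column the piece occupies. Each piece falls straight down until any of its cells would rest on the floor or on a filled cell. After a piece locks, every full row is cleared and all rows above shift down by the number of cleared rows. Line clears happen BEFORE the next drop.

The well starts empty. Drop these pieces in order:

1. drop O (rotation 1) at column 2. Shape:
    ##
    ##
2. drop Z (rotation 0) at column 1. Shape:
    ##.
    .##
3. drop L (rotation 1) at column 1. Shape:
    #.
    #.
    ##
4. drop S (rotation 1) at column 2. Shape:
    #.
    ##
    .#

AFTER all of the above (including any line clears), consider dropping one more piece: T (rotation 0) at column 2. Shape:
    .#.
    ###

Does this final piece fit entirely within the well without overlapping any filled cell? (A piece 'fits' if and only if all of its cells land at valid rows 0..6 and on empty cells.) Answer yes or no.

Answer: no

Derivation:
Drop 1: O rot1 at col 2 lands with bottom-row=0; cleared 0 line(s) (total 0); column heights now [0 0 2 2 0], max=2
Drop 2: Z rot0 at col 1 lands with bottom-row=2; cleared 0 line(s) (total 0); column heights now [0 4 4 3 0], max=4
Drop 3: L rot1 at col 1 lands with bottom-row=4; cleared 0 line(s) (total 0); column heights now [0 7 5 3 0], max=7
Drop 4: S rot1 at col 2 lands with bottom-row=4; cleared 0 line(s) (total 0); column heights now [0 7 7 6 0], max=7
Test piece T rot0 at col 2 (width 3): heights before test = [0 7 7 6 0]; fits = False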